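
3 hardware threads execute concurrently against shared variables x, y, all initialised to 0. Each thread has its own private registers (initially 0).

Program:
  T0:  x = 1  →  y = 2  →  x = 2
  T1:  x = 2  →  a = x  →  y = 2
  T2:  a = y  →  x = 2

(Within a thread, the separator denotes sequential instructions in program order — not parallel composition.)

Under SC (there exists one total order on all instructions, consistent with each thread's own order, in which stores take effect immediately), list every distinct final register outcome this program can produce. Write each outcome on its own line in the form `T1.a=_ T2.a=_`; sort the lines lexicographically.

T1.a=1 T2.a=0
T1.a=1 T2.a=2
T1.a=2 T2.a=0
T1.a=2 T2.a=2

outcome vector order: (T1.a,T2.a)
|SC outcomes| = 4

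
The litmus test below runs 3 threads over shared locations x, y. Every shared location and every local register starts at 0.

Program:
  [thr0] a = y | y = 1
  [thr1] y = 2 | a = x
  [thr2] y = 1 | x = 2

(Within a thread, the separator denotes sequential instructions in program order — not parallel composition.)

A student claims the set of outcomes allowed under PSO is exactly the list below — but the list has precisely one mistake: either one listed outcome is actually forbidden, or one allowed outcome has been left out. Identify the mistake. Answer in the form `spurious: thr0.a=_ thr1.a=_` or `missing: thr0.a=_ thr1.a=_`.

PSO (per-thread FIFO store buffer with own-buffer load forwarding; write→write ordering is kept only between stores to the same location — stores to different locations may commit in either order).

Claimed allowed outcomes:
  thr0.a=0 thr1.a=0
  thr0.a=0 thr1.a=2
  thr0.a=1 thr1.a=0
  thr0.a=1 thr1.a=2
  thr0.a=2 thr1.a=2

outcome vector order: (thr0.a,thr1.a)
PSO: 6 outcomes — {00, 02, 10, 12, 20, 22}
PSO∖claimed = {20}

missing: thr0.a=2 thr1.a=0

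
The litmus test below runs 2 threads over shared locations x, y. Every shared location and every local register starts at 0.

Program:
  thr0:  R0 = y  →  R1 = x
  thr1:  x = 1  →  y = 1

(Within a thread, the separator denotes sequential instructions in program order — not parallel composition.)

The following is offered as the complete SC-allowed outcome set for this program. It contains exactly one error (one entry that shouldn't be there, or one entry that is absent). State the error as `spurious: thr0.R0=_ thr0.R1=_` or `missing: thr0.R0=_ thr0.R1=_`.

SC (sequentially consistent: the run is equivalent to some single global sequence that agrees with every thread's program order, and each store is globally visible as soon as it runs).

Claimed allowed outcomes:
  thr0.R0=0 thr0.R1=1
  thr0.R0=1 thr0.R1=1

missing: thr0.R0=0 thr0.R1=0

outcome vector order: (thr0.R0,thr0.R1)
under SC → (0,0), (0,1), (1,1)
SC∖claimed = {(0,0)}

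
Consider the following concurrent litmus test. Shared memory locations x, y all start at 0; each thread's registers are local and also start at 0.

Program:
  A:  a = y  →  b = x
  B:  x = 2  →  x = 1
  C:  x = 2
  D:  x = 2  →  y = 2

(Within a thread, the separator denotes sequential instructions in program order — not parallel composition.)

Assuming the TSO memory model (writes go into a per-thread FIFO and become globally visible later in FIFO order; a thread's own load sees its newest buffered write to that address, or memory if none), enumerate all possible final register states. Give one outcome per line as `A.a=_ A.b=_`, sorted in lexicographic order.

outcome vector order: (A.a,A.b)
|TSO outcomes| = 5

A.a=0 A.b=0
A.a=0 A.b=1
A.a=0 A.b=2
A.a=2 A.b=1
A.a=2 A.b=2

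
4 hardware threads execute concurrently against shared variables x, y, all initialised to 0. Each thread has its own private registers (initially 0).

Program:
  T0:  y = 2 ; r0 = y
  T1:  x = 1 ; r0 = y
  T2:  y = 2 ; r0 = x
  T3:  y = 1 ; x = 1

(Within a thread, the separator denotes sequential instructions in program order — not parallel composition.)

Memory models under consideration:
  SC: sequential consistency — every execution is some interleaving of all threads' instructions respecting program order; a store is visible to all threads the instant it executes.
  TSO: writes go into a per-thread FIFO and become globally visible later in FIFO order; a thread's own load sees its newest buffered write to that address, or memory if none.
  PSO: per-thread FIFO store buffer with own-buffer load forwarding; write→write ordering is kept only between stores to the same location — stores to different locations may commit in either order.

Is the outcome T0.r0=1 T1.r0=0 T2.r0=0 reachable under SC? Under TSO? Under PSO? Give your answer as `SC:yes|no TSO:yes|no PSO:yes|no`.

SC:no TSO:yes PSO:yes

outcome vector order: (T0.r0,T1.r0,T2.r0)
SC (10): 101, 110, 111, 120, 121, 201, 210, 211, 220, 221
TSO (12): 100, 101, 110, 111, 120, 121, 200, 201, 210, 211, 220, 221
PSO (12): 100, 101, 110, 111, 120, 121, 200, 201, 210, 211, 220, 221
target 100 ∈ {TSO,PSO}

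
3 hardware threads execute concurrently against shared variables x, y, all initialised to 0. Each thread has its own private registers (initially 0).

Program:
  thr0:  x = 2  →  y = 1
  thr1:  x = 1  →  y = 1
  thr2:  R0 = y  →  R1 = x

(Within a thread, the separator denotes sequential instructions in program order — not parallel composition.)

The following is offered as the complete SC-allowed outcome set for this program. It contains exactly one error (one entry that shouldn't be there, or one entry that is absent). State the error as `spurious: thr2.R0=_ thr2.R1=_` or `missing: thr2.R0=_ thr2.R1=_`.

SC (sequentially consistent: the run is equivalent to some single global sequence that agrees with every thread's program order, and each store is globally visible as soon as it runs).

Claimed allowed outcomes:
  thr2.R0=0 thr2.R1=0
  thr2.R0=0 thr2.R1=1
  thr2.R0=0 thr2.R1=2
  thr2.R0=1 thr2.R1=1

missing: thr2.R0=1 thr2.R1=2

outcome vector order: (thr2.R0,thr2.R1)
SC (5): <0 0> <0 1> <0 2> <1 1> <1 2>
SC∖claimed = {<1 2>}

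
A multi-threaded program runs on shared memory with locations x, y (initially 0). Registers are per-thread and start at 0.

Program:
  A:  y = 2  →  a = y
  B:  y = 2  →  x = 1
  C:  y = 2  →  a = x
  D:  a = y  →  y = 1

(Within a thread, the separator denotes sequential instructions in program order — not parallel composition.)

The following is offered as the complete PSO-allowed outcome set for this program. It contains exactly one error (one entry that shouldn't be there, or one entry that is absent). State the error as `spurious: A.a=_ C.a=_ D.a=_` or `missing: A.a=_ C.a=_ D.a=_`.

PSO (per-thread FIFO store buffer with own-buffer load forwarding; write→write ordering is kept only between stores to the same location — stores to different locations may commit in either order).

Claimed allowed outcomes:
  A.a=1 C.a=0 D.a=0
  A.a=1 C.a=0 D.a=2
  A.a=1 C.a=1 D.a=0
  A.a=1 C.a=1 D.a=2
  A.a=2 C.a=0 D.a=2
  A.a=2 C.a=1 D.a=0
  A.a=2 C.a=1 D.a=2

missing: A.a=2 C.a=0 D.a=0

outcome vector order: (A.a,C.a,D.a)
[PSO] allowed = {<1 0 0>; <1 0 2>; <1 1 0>; <1 1 2>; <2 0 0>; <2 0 2>; <2 1 0>; <2 1 2>}
PSO∖claimed = {<2 0 0>}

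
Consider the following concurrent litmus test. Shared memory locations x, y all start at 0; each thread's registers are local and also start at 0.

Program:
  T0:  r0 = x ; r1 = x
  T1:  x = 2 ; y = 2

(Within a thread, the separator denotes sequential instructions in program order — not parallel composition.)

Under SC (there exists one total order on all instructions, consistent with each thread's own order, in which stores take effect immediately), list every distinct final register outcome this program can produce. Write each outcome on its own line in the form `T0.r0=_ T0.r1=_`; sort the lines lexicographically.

outcome vector order: (T0.r0,T0.r1)
|SC outcomes| = 3

T0.r0=0 T0.r1=0
T0.r0=0 T0.r1=2
T0.r0=2 T0.r1=2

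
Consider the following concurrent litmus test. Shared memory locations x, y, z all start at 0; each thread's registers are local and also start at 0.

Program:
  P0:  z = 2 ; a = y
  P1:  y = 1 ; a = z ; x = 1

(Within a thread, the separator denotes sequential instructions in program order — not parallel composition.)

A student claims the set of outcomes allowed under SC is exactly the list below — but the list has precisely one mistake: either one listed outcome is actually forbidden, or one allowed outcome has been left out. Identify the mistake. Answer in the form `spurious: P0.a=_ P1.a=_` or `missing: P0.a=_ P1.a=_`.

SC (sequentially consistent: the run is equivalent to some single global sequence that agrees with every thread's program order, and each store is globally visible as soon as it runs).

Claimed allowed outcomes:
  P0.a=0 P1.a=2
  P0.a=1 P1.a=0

missing: P0.a=1 P1.a=2

outcome vector order: (P0.a,P1.a)
[SC] allowed = {0/2 1/0 1/2}
SC∖claimed = {1/2}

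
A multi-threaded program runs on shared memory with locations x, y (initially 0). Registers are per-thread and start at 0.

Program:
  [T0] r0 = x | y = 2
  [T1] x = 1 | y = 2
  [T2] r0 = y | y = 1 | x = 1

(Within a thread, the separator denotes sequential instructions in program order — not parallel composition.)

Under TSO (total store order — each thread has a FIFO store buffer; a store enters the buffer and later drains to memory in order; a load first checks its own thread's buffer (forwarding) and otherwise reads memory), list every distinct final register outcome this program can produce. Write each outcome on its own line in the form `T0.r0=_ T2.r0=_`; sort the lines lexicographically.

T0.r0=0 T2.r0=0
T0.r0=0 T2.r0=2
T0.r0=1 T2.r0=0
T0.r0=1 T2.r0=2

outcome vector order: (T0.r0,T2.r0)
|TSO outcomes| = 4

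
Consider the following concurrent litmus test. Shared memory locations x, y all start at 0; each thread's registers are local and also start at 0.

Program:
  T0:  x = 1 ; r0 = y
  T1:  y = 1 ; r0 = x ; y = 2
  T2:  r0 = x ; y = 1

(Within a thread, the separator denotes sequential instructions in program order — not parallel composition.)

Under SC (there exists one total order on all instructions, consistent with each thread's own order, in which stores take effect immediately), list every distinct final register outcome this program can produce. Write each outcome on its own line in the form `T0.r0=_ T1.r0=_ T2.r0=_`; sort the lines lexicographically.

T0.r0=0 T1.r0=1 T2.r0=0
T0.r0=0 T1.r0=1 T2.r0=1
T0.r0=1 T1.r0=0 T2.r0=0
T0.r0=1 T1.r0=0 T2.r0=1
T0.r0=1 T1.r0=1 T2.r0=0
T0.r0=1 T1.r0=1 T2.r0=1
T0.r0=2 T1.r0=0 T2.r0=0
T0.r0=2 T1.r0=0 T2.r0=1
T0.r0=2 T1.r0=1 T2.r0=0
T0.r0=2 T1.r0=1 T2.r0=1

outcome vector order: (T0.r0,T1.r0,T2.r0)
|SC outcomes| = 10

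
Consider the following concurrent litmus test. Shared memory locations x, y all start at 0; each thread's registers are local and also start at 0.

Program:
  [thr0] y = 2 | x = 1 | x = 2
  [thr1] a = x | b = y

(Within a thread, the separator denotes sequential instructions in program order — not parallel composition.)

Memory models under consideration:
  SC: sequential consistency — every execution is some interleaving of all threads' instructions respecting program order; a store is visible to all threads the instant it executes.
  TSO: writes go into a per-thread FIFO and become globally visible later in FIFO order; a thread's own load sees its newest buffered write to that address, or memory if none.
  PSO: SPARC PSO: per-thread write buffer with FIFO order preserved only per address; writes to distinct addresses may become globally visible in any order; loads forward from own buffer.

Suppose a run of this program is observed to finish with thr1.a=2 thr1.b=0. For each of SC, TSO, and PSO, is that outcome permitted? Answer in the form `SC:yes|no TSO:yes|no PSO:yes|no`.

SC:no TSO:no PSO:yes

outcome vector order: (thr1.a,thr1.b)
under SC → <0 0>; <0 2>; <1 2>; <2 2>
under TSO → <0 0>; <0 2>; <1 2>; <2 2>
under PSO → <0 0>; <0 2>; <1 0>; <1 2>; <2 0>; <2 2>
target <2 0> ∈ {PSO}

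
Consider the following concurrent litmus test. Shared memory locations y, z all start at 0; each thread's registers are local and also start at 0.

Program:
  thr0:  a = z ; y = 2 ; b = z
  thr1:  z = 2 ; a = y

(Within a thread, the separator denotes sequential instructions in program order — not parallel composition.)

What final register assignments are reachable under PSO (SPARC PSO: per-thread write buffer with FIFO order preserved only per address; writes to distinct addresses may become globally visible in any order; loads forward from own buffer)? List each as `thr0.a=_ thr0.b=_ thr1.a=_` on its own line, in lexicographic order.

thr0.a=0 thr0.b=0 thr1.a=0
thr0.a=0 thr0.b=0 thr1.a=2
thr0.a=0 thr0.b=2 thr1.a=0
thr0.a=0 thr0.b=2 thr1.a=2
thr0.a=2 thr0.b=2 thr1.a=0
thr0.a=2 thr0.b=2 thr1.a=2

outcome vector order: (thr0.a,thr0.b,thr1.a)
|PSO outcomes| = 6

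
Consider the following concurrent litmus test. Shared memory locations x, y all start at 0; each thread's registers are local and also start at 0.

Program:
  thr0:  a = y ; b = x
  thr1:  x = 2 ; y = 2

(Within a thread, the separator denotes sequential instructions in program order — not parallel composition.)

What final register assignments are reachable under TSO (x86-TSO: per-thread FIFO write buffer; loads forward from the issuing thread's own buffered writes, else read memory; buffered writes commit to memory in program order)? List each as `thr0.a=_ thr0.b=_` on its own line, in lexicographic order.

thr0.a=0 thr0.b=0
thr0.a=0 thr0.b=2
thr0.a=2 thr0.b=2

outcome vector order: (thr0.a,thr0.b)
|TSO outcomes| = 3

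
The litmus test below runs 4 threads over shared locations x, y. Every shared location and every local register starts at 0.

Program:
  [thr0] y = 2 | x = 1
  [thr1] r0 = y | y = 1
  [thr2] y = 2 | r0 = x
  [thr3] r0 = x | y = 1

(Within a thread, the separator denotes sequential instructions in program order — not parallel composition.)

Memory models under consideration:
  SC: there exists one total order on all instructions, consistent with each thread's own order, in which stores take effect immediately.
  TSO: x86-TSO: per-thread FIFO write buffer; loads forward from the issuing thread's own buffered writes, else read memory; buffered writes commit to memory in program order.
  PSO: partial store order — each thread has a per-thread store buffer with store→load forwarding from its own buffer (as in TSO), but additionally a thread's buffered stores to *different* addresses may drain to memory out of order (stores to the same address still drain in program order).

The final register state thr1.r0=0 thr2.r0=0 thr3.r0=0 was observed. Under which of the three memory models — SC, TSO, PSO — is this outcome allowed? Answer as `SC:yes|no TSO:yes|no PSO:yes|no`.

outcome vector order: (thr1.r0,thr2.r0,thr3.r0)
SC: 12 outcomes — {000 001 010 011 100 101 110 111 200 201 210 211}
TSO: 12 outcomes — {000 001 010 011 100 101 110 111 200 201 210 211}
PSO: 12 outcomes — {000 001 010 011 100 101 110 111 200 201 210 211}
target 000 ∈ {SC,TSO,PSO}

SC:yes TSO:yes PSO:yes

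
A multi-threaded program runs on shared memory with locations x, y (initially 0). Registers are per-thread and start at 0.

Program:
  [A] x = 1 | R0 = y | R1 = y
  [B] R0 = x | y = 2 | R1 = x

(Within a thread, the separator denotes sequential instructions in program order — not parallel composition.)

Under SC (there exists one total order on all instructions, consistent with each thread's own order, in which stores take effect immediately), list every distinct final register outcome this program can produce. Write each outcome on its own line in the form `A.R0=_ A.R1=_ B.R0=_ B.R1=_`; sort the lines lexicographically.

A.R0=0 A.R1=0 B.R0=0 B.R1=1
A.R0=0 A.R1=0 B.R0=1 B.R1=1
A.R0=0 A.R1=2 B.R0=0 B.R1=1
A.R0=0 A.R1=2 B.R0=1 B.R1=1
A.R0=2 A.R1=2 B.R0=0 B.R1=0
A.R0=2 A.R1=2 B.R0=0 B.R1=1
A.R0=2 A.R1=2 B.R0=1 B.R1=1

outcome vector order: (A.R0,A.R1,B.R0,B.R1)
|SC outcomes| = 7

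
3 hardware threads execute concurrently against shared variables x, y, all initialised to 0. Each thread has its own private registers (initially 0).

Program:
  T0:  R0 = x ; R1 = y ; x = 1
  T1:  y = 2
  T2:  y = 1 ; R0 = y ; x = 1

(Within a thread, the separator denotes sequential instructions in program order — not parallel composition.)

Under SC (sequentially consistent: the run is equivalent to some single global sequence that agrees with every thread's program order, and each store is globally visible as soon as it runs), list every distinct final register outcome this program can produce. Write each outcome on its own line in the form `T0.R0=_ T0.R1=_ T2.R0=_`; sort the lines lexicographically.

T0.R0=0 T0.R1=0 T2.R0=1
T0.R0=0 T0.R1=0 T2.R0=2
T0.R0=0 T0.R1=1 T2.R0=1
T0.R0=0 T0.R1=1 T2.R0=2
T0.R0=0 T0.R1=2 T2.R0=1
T0.R0=0 T0.R1=2 T2.R0=2
T0.R0=1 T0.R1=1 T2.R0=1
T0.R0=1 T0.R1=2 T2.R0=1
T0.R0=1 T0.R1=2 T2.R0=2

outcome vector order: (T0.R0,T0.R1,T2.R0)
|SC outcomes| = 9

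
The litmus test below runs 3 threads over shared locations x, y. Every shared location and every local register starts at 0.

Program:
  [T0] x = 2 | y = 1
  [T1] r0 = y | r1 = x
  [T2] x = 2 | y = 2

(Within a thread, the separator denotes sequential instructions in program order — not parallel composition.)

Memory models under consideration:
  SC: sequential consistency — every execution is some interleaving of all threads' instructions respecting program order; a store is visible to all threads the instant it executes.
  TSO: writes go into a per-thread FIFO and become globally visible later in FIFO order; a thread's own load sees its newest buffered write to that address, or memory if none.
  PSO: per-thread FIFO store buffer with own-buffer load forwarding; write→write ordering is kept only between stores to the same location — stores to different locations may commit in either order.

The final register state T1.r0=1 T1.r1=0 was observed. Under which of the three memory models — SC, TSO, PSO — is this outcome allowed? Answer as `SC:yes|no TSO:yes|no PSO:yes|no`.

outcome vector order: (T1.r0,T1.r1)
[SC] allowed = {0/0, 0/2, 1/2, 2/2}
[TSO] allowed = {0/0, 0/2, 1/2, 2/2}
[PSO] allowed = {0/0, 0/2, 1/0, 1/2, 2/0, 2/2}
target 1/0 ∈ {PSO}

SC:no TSO:no PSO:yes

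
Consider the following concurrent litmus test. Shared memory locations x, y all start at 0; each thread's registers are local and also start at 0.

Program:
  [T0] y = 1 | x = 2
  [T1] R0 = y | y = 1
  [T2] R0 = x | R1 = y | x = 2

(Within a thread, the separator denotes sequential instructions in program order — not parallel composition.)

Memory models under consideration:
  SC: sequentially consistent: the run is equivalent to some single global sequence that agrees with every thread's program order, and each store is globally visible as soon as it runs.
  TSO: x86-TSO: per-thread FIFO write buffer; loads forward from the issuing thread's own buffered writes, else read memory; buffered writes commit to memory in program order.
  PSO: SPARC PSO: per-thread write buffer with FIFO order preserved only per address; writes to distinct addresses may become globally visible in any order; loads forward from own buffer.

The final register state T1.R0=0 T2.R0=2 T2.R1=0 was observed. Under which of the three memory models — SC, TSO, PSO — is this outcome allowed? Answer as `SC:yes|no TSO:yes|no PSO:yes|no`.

SC:no TSO:no PSO:yes

outcome vector order: (T1.R0,T2.R0,T2.R1)
SC: 6 outcomes — {(0,0,0); (0,0,1); (0,2,1); (1,0,0); (1,0,1); (1,2,1)}
TSO: 6 outcomes — {(0,0,0); (0,0,1); (0,2,1); (1,0,0); (1,0,1); (1,2,1)}
PSO: 8 outcomes — {(0,0,0); (0,0,1); (0,2,0); (0,2,1); (1,0,0); (1,0,1); (1,2,0); (1,2,1)}
target (0,2,0) ∈ {PSO}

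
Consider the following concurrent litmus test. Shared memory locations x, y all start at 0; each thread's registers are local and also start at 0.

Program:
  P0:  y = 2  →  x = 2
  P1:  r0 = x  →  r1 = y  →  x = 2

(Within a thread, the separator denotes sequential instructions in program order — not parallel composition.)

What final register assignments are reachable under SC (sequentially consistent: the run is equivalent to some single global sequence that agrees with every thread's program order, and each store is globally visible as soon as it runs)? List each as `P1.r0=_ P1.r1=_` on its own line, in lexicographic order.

P1.r0=0 P1.r1=0
P1.r0=0 P1.r1=2
P1.r0=2 P1.r1=2

outcome vector order: (P1.r0,P1.r1)
|SC outcomes| = 3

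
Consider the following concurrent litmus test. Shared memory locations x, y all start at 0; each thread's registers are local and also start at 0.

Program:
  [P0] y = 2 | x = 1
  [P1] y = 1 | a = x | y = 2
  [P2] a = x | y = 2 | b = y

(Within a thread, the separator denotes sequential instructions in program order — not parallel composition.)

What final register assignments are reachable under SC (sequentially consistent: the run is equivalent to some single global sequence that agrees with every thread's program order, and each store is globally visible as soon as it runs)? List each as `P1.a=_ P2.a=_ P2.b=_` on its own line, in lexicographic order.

P1.a=0 P2.a=0 P2.b=1
P1.a=0 P2.a=0 P2.b=2
P1.a=0 P2.a=1 P2.b=2
P1.a=1 P2.a=0 P2.b=1
P1.a=1 P2.a=0 P2.b=2
P1.a=1 P2.a=1 P2.b=1
P1.a=1 P2.a=1 P2.b=2

outcome vector order: (P1.a,P2.a,P2.b)
|SC outcomes| = 7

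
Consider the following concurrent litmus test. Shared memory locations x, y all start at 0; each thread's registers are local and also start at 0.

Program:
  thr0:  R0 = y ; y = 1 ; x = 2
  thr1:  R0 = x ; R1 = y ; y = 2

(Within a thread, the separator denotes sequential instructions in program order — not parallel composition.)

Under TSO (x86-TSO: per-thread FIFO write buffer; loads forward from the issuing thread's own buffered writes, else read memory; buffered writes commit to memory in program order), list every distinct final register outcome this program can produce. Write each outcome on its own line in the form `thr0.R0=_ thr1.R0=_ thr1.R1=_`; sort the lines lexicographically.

thr0.R0=0 thr1.R0=0 thr1.R1=0
thr0.R0=0 thr1.R0=0 thr1.R1=1
thr0.R0=0 thr1.R0=2 thr1.R1=1
thr0.R0=2 thr1.R0=0 thr1.R1=0

outcome vector order: (thr0.R0,thr1.R0,thr1.R1)
|TSO outcomes| = 4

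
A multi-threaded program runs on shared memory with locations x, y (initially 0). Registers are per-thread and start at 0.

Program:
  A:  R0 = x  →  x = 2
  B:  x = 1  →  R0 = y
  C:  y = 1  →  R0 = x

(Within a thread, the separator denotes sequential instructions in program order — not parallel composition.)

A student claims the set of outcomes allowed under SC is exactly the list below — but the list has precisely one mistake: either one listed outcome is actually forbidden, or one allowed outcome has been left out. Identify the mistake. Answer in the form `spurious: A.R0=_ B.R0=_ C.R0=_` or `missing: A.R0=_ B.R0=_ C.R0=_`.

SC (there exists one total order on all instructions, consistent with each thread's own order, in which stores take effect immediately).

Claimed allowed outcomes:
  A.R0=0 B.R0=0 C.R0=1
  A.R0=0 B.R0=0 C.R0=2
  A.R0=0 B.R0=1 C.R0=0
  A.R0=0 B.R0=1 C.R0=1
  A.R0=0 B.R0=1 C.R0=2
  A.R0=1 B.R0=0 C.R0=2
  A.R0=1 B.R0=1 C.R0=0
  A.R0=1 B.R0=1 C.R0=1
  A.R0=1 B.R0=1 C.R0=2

missing: A.R0=1 B.R0=0 C.R0=1

outcome vector order: (A.R0,B.R0,C.R0)
SC (10): <0 0 1>, <0 0 2>, <0 1 0>, <0 1 1>, <0 1 2>, <1 0 1>, <1 0 2>, <1 1 0>, <1 1 1>, <1 1 2>
SC∖claimed = {<1 0 1>}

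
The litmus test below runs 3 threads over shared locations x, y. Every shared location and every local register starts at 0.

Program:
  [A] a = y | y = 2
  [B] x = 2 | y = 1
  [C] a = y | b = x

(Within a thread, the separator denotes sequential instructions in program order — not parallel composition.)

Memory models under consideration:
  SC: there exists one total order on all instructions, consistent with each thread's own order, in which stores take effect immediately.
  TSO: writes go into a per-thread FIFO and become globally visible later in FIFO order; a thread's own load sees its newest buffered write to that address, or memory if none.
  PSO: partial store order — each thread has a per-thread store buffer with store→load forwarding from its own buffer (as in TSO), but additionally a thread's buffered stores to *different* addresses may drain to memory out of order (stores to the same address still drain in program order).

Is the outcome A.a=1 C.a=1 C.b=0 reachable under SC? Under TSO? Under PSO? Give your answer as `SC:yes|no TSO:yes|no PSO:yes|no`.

SC:no TSO:no PSO:yes

outcome vector order: (A.a,C.a,C.b)
SC (9): <0 0 0>; <0 0 2>; <0 1 2>; <0 2 0>; <0 2 2>; <1 0 0>; <1 0 2>; <1 1 2>; <1 2 2>
TSO (9): <0 0 0>; <0 0 2>; <0 1 2>; <0 2 0>; <0 2 2>; <1 0 0>; <1 0 2>; <1 1 2>; <1 2 2>
PSO (12): <0 0 0>; <0 0 2>; <0 1 0>; <0 1 2>; <0 2 0>; <0 2 2>; <1 0 0>; <1 0 2>; <1 1 0>; <1 1 2>; <1 2 0>; <1 2 2>
target <1 1 0> ∈ {PSO}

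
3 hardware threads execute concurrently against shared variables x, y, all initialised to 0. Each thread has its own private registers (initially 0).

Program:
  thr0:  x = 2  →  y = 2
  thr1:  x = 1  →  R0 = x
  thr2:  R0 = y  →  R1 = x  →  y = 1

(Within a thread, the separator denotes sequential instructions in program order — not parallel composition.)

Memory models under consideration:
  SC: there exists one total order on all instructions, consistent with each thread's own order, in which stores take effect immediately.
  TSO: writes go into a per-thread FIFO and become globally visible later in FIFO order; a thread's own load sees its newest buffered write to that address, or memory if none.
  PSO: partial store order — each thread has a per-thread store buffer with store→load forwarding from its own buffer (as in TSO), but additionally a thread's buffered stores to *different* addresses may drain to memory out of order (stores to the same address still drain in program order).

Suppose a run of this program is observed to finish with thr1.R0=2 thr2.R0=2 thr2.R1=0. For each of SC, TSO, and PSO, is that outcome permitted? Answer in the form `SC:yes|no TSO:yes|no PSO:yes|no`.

outcome vector order: (thr1.R0,thr2.R0,thr2.R1)
SC (9): (1,0,0), (1,0,1), (1,0,2), (1,2,1), (1,2,2), (2,0,0), (2,0,1), (2,0,2), (2,2,2)
TSO (9): (1,0,0), (1,0,1), (1,0,2), (1,2,1), (1,2,2), (2,0,0), (2,0,1), (2,0,2), (2,2,2)
PSO (12): (1,0,0), (1,0,1), (1,0,2), (1,2,0), (1,2,1), (1,2,2), (2,0,0), (2,0,1), (2,0,2), (2,2,0), (2,2,1), (2,2,2)
target (2,2,0) ∈ {PSO}

SC:no TSO:no PSO:yes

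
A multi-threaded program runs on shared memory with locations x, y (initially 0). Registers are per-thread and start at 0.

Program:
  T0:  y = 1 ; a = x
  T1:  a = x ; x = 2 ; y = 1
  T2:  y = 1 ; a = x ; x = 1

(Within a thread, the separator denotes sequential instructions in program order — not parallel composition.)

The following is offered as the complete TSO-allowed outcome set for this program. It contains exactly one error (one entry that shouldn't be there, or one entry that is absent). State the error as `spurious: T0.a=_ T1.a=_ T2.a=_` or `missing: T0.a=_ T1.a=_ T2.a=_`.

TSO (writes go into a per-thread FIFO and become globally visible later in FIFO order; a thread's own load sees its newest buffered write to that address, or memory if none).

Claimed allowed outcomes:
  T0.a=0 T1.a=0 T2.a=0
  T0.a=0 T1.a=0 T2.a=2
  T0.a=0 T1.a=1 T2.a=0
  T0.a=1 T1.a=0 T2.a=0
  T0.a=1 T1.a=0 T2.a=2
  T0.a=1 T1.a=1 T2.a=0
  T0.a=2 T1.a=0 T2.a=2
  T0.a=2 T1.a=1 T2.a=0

outcome vector order: (T0.a,T1.a,T2.a)
[TSO] allowed = {000; 002; 010; 100; 102; 110; 200; 202; 210}
TSO∖claimed = {200}

missing: T0.a=2 T1.a=0 T2.a=0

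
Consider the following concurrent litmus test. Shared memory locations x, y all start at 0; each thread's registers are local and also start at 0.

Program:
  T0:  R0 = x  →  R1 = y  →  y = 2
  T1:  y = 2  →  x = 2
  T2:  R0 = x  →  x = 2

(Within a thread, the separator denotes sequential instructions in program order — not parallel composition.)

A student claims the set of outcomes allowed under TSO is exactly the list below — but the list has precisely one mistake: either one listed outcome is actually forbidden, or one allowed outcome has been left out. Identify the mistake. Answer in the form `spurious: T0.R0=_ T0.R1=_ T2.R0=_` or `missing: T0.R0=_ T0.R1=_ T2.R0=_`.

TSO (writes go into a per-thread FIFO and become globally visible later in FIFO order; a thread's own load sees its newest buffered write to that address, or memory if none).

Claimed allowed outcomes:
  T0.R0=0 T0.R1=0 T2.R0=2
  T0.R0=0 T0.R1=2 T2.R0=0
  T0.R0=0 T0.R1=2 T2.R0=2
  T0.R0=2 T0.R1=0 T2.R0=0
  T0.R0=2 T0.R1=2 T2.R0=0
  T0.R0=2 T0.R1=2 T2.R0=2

outcome vector order: (T0.R0,T0.R1,T2.R0)
[TSO] allowed = {0/0/0 0/0/2 0/2/0 0/2/2 2/0/0 2/2/0 2/2/2}
TSO∖claimed = {0/0/0}

missing: T0.R0=0 T0.R1=0 T2.R0=0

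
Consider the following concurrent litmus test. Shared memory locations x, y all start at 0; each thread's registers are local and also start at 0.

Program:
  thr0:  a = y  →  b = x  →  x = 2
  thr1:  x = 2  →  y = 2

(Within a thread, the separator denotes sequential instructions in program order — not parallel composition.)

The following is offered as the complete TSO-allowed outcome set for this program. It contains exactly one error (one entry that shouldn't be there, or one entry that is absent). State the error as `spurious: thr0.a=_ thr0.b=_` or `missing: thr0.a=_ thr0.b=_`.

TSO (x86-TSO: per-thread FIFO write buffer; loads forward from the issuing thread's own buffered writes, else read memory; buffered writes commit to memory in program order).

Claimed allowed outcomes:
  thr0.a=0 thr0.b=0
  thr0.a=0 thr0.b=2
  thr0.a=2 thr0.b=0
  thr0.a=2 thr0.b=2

spurious: thr0.a=2 thr0.b=0

outcome vector order: (thr0.a,thr0.b)
under TSO → 0/0 0/2 2/2
claimed∖TSO = {2/0}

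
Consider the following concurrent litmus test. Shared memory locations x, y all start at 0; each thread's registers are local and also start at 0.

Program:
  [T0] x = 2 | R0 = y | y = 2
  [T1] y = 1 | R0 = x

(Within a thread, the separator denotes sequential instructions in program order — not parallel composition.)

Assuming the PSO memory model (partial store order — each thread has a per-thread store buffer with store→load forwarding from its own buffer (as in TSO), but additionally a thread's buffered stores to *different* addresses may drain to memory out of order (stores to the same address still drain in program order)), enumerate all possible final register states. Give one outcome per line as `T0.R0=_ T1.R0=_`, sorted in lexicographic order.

outcome vector order: (T0.R0,T1.R0)
|PSO outcomes| = 4

T0.R0=0 T1.R0=0
T0.R0=0 T1.R0=2
T0.R0=1 T1.R0=0
T0.R0=1 T1.R0=2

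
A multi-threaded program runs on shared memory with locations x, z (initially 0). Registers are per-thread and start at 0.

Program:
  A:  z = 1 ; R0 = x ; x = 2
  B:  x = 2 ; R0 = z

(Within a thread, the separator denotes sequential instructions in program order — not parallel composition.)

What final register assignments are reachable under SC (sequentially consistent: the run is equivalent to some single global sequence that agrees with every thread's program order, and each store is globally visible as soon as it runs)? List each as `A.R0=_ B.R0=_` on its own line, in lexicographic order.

outcome vector order: (A.R0,B.R0)
|SC outcomes| = 3

A.R0=0 B.R0=1
A.R0=2 B.R0=0
A.R0=2 B.R0=1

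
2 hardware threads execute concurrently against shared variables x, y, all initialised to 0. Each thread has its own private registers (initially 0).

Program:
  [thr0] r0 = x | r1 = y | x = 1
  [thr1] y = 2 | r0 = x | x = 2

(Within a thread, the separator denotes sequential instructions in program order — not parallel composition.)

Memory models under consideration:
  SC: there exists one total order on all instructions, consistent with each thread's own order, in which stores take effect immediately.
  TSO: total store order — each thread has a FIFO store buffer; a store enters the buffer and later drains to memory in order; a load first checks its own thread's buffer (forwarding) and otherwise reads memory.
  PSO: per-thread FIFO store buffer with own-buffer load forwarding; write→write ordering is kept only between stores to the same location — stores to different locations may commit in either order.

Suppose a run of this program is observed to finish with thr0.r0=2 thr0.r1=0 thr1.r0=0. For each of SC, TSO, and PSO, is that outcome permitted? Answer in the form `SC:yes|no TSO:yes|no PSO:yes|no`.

SC:no TSO:no PSO:yes

outcome vector order: (thr0.r0,thr0.r1,thr1.r0)
under SC → 0/0/0, 0/0/1, 0/2/0, 0/2/1, 2/2/0
under TSO → 0/0/0, 0/0/1, 0/2/0, 0/2/1, 2/2/0
under PSO → 0/0/0, 0/0/1, 0/2/0, 0/2/1, 2/0/0, 2/2/0
target 2/0/0 ∈ {PSO}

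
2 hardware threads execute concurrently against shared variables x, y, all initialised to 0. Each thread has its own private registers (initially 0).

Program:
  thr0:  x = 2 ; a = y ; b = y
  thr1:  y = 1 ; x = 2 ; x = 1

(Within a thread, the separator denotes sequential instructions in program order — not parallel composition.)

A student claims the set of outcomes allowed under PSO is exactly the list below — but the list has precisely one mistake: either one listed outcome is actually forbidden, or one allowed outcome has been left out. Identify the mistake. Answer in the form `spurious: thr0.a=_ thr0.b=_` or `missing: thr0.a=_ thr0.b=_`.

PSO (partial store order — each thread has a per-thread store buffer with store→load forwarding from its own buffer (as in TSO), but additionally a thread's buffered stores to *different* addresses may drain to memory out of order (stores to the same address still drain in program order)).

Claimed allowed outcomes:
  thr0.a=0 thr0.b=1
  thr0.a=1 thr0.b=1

missing: thr0.a=0 thr0.b=0

outcome vector order: (thr0.a,thr0.b)
PSO: 3 outcomes — {(0,0) (0,1) (1,1)}
PSO∖claimed = {(0,0)}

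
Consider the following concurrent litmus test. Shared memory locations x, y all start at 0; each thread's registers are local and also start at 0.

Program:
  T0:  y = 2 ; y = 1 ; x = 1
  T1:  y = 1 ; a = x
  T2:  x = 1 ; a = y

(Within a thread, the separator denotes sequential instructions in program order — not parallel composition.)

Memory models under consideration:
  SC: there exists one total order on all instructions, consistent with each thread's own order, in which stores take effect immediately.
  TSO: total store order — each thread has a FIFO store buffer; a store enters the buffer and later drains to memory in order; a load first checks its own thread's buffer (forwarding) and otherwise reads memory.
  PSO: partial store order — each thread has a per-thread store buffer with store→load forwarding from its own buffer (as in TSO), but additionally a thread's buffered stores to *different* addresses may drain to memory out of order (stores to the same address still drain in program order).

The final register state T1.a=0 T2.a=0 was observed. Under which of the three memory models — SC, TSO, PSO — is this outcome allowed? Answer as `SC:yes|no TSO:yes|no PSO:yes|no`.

outcome vector order: (T1.a,T2.a)
SC (5): (0,1), (0,2), (1,0), (1,1), (1,2)
TSO (6): (0,0), (0,1), (0,2), (1,0), (1,1), (1,2)
PSO (6): (0,0), (0,1), (0,2), (1,0), (1,1), (1,2)
target (0,0) ∈ {TSO,PSO}

SC:no TSO:yes PSO:yes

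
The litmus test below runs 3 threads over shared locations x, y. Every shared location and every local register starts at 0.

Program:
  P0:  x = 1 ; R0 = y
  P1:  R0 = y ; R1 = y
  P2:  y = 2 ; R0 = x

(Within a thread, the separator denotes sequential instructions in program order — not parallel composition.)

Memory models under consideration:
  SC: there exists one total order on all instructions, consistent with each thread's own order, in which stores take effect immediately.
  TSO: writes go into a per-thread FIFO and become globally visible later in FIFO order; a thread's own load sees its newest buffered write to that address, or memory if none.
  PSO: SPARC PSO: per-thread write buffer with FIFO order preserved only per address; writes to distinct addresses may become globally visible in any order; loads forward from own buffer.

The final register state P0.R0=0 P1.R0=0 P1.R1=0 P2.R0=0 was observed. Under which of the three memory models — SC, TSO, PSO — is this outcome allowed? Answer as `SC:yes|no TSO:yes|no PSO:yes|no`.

outcome vector order: (P0.R0,P1.R0,P1.R1,P2.R0)
SC: 9 outcomes — {<0 0 0 1>, <0 0 2 1>, <0 2 2 1>, <2 0 0 0>, <2 0 0 1>, <2 0 2 0>, <2 0 2 1>, <2 2 2 0>, <2 2 2 1>}
TSO: 12 outcomes — {<0 0 0 0>, <0 0 0 1>, <0 0 2 0>, <0 0 2 1>, <0 2 2 0>, <0 2 2 1>, <2 0 0 0>, <2 0 0 1>, <2 0 2 0>, <2 0 2 1>, <2 2 2 0>, <2 2 2 1>}
PSO: 12 outcomes — {<0 0 0 0>, <0 0 0 1>, <0 0 2 0>, <0 0 2 1>, <0 2 2 0>, <0 2 2 1>, <2 0 0 0>, <2 0 0 1>, <2 0 2 0>, <2 0 2 1>, <2 2 2 0>, <2 2 2 1>}
target <0 0 0 0> ∈ {TSO,PSO}

SC:no TSO:yes PSO:yes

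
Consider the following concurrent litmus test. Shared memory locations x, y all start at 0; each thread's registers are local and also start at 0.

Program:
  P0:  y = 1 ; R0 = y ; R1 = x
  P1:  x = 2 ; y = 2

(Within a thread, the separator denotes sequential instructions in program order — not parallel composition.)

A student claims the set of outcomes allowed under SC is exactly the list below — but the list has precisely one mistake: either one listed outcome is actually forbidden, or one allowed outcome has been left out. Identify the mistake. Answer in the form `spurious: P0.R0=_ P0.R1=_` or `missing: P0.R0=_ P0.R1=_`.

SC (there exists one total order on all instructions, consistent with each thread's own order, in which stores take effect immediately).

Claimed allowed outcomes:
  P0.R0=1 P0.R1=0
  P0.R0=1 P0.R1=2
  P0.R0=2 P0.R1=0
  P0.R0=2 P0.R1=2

spurious: P0.R0=2 P0.R1=0

outcome vector order: (P0.R0,P0.R1)
SC (3): <1 0> <1 2> <2 2>
claimed∖SC = {<2 0>}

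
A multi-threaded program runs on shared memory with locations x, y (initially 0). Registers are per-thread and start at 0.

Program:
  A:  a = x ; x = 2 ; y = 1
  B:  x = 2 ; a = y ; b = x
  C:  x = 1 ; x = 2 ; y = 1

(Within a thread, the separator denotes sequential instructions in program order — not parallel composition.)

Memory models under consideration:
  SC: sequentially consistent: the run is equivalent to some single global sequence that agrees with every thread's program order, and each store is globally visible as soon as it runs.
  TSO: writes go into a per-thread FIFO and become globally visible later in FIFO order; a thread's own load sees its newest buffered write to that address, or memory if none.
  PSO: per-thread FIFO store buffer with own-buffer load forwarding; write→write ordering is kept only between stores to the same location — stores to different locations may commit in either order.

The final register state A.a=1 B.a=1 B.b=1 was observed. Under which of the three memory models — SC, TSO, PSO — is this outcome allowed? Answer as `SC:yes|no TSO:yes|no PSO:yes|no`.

SC:no TSO:no PSO:yes

outcome vector order: (A.a,B.a,B.b)
under SC → 001, 002, 011, 012, 101, 102, 112, 201, 202, 211, 212
under TSO → 001, 002, 011, 012, 101, 102, 112, 201, 202, 211, 212
under PSO → 001, 002, 011, 012, 101, 102, 111, 112, 201, 202, 211, 212
target 111 ∈ {PSO}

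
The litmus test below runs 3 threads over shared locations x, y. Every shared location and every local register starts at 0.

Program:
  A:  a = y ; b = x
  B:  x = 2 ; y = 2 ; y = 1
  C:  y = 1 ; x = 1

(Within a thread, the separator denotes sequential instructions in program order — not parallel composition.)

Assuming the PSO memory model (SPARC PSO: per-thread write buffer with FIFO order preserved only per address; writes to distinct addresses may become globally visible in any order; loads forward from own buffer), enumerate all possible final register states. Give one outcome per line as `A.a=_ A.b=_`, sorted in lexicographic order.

A.a=0 A.b=0
A.a=0 A.b=1
A.a=0 A.b=2
A.a=1 A.b=0
A.a=1 A.b=1
A.a=1 A.b=2
A.a=2 A.b=0
A.a=2 A.b=1
A.a=2 A.b=2

outcome vector order: (A.a,A.b)
|PSO outcomes| = 9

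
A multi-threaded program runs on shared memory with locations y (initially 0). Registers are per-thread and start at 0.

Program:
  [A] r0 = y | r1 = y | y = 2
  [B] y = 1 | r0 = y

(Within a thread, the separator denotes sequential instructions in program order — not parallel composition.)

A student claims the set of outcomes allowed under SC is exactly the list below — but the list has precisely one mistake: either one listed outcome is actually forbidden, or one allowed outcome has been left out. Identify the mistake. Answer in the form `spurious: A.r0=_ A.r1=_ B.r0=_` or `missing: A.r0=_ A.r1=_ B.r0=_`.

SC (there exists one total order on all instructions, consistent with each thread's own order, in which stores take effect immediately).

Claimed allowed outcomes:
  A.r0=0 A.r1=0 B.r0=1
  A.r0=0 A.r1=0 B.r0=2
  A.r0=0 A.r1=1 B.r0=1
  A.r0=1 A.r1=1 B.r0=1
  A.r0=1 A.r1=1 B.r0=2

missing: A.r0=0 A.r1=1 B.r0=2

outcome vector order: (A.r0,A.r1,B.r0)
SC: 6 outcomes — {<0 0 1> <0 0 2> <0 1 1> <0 1 2> <1 1 1> <1 1 2>}
SC∖claimed = {<0 1 2>}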